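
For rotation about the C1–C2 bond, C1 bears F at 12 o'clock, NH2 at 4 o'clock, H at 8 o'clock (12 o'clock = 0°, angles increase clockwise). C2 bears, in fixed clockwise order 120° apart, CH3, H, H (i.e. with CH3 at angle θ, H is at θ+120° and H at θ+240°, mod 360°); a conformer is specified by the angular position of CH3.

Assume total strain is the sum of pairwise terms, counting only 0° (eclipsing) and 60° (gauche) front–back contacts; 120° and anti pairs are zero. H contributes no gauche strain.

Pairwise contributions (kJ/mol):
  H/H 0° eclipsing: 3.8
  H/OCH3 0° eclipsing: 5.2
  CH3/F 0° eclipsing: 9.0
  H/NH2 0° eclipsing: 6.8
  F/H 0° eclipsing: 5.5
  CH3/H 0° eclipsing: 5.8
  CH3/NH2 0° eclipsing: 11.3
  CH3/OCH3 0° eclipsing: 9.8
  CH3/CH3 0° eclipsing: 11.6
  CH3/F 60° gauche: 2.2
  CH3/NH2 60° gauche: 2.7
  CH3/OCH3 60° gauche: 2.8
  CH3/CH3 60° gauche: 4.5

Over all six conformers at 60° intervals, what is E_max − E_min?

18.4 kJ/mol

CH3 at 0° (eclipsed): F–CH3 eclipsed, NH2–H eclipsed, H–H eclipsed; 9.0 + 6.8 + 3.8 = 19.6 kJ/mol.
CH3 at 60° (staggered): F–CH3 gauche, NH2–CH3 gauche; 2.2 + 2.7 = 4.9 kJ/mol.
CH3 at 120° (eclipsed): F–H eclipsed, NH2–CH3 eclipsed, H–H eclipsed; 5.5 + 11.3 + 3.8 = 20.6 kJ/mol.
CH3 at 180° (staggered): NH2–CH3 gauche; 2.7 = 2.7 kJ/mol.
CH3 at 240° (eclipsed): F–H eclipsed, NH2–H eclipsed, H–CH3 eclipsed; 5.5 + 6.8 + 5.8 = 18.1 kJ/mol.
CH3 at 300° (staggered): F–CH3 gauche; 2.2 = 2.2 kJ/mol.
Max at 120° (20.6 kJ/mol), min at 300° (2.2 kJ/mol); barrier = 18.4 kJ/mol.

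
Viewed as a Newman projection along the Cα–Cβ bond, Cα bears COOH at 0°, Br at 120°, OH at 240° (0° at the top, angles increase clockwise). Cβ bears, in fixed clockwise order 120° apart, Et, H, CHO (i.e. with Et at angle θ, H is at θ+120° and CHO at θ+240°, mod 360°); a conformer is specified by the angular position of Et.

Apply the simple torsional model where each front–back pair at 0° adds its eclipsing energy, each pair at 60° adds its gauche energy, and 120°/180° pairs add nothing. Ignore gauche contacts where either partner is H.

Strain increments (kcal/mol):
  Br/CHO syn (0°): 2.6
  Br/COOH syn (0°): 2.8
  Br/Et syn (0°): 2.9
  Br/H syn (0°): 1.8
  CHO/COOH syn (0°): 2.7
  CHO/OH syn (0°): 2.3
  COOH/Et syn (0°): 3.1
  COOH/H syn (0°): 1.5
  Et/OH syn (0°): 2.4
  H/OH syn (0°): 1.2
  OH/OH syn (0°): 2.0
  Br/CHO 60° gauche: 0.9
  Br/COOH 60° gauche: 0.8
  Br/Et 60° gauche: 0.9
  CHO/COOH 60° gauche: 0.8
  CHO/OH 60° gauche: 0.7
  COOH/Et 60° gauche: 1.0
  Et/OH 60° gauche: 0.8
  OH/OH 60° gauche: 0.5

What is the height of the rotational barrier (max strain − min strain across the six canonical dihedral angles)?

3.8 kcal/mol

Et at 0° is eclipsed. COOH at 0° is eclipsed with Et at 0° (3.1); Br at 120° is eclipsed with H at 120° (1.8); OH at 240° is eclipsed with CHO at 240° (2.3). Total 7.2 kcal/mol.
Et at 60° is staggered. COOH at 0° is gauche with Et at 60° (1.0); COOH at 0° is gauche with CHO at 300° (0.8); Br at 120° is gauche with Et at 60° (0.9); OH at 240° is gauche with CHO at 300° (0.7). Total 3.4 kcal/mol.
Et at 120° is eclipsed. COOH at 0° is eclipsed with CHO at 0° (2.7); Br at 120° is eclipsed with Et at 120° (2.9); OH at 240° is eclipsed with H at 240° (1.2). Total 6.8 kcal/mol.
Et at 180° is staggered. COOH at 0° is gauche with CHO at 60° (0.8); Br at 120° is gauche with Et at 180° (0.9); Br at 120° is gauche with CHO at 60° (0.9); OH at 240° is gauche with Et at 180° (0.8). Total 3.4 kcal/mol.
Et at 240° is eclipsed. COOH at 0° is eclipsed with H at 0° (1.5); Br at 120° is eclipsed with CHO at 120° (2.6); OH at 240° is eclipsed with Et at 240° (2.4). Total 6.5 kcal/mol.
Et at 300° is staggered. COOH at 0° is gauche with Et at 300° (1.0); Br at 120° is gauche with CHO at 180° (0.9); OH at 240° is gauche with Et at 300° (0.8); OH at 240° is gauche with CHO at 180° (0.7). Total 3.4 kcal/mol.
Max at 0° (7.2 kcal/mol), min at 60° (3.4 kcal/mol); barrier = 3.8 kcal/mol.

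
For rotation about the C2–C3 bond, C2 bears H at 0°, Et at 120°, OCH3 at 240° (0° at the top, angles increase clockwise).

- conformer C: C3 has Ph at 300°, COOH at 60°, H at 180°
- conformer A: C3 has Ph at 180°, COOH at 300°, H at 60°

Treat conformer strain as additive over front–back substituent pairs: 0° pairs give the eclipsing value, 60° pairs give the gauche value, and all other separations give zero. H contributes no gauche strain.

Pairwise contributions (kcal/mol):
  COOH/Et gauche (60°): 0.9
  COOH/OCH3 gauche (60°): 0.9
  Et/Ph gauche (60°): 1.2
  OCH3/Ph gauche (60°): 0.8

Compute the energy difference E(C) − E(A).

-1.2 kcal/mol

C (staggered): Et(120°)/COOH(60°) gauche 0.9; OCH3(240°)/Ph(300°) gauche 0.8 → 1.7 kcal/mol.
A (staggered): Et(120°)/Ph(180°) gauche 1.2; OCH3(240°)/Ph(180°) gauche 0.8; OCH3(240°)/COOH(300°) gauche 0.9 → 2.9 kcal/mol.
E(C) − E(A) = 1.7 − 2.9 = -1.2 kcal/mol.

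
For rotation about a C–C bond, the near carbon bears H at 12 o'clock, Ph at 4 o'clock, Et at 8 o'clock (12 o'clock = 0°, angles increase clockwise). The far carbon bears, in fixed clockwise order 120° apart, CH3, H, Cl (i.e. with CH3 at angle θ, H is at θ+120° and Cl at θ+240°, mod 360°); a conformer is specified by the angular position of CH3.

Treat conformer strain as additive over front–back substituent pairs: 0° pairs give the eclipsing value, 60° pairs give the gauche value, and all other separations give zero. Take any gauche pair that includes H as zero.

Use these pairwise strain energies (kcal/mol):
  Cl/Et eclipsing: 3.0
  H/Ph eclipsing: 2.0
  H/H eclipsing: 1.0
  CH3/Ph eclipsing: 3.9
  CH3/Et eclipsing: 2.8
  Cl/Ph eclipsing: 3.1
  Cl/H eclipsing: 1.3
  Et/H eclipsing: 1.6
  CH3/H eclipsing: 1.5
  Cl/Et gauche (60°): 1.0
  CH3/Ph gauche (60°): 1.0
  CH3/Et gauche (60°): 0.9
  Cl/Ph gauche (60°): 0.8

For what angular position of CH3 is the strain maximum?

CH3 at 0° (eclipsed): H–CH3 eclipsed, Ph–H eclipsed, Et–Cl eclipsed; 1.5 + 2.0 + 3.0 = 6.5 kcal/mol.
CH3 at 60° (staggered): Ph–CH3 gauche, Et–Cl gauche; 1.0 + 1.0 = 2.0 kcal/mol.
CH3 at 120° (eclipsed): H–Cl eclipsed, Ph–CH3 eclipsed, Et–H eclipsed; 1.3 + 3.9 + 1.6 = 6.8 kcal/mol.
CH3 at 180° (staggered): Ph–CH3 gauche, Ph–Cl gauche, Et–CH3 gauche; 1.0 + 0.8 + 0.9 = 2.7 kcal/mol.
CH3 at 240° (eclipsed): H–H eclipsed, Ph–Cl eclipsed, Et–CH3 eclipsed; 1.0 + 3.1 + 2.8 = 6.9 kcal/mol.
CH3 at 300° (staggered): Ph–Cl gauche, Et–CH3 gauche, Et–Cl gauche; 0.8 + 0.9 + 1.0 = 2.7 kcal/mol.
The maximum (6.9 kcal/mol) occurs with CH3 at 240°.

240°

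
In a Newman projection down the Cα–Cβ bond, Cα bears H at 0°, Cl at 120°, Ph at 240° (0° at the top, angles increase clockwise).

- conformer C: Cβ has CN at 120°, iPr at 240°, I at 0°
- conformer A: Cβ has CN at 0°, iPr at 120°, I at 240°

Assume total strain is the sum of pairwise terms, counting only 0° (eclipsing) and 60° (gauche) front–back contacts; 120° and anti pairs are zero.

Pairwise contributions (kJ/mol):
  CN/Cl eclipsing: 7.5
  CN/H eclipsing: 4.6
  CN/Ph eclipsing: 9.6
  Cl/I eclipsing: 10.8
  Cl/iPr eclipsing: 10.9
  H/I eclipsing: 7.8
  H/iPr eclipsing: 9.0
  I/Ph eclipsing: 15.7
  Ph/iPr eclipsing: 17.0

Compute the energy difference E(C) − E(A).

+1.1 kJ/mol

C (eclipsed): H(0°)/I(0°) eclipsed 7.8; Cl(120°)/CN(120°) eclipsed 7.5; Ph(240°)/iPr(240°) eclipsed 17.0 → 32.3 kJ/mol.
A (eclipsed): H(0°)/CN(0°) eclipsed 4.6; Cl(120°)/iPr(120°) eclipsed 10.9; Ph(240°)/I(240°) eclipsed 15.7 → 31.2 kJ/mol.
E(C) − E(A) = 32.3 − 31.2 = +1.1 kJ/mol.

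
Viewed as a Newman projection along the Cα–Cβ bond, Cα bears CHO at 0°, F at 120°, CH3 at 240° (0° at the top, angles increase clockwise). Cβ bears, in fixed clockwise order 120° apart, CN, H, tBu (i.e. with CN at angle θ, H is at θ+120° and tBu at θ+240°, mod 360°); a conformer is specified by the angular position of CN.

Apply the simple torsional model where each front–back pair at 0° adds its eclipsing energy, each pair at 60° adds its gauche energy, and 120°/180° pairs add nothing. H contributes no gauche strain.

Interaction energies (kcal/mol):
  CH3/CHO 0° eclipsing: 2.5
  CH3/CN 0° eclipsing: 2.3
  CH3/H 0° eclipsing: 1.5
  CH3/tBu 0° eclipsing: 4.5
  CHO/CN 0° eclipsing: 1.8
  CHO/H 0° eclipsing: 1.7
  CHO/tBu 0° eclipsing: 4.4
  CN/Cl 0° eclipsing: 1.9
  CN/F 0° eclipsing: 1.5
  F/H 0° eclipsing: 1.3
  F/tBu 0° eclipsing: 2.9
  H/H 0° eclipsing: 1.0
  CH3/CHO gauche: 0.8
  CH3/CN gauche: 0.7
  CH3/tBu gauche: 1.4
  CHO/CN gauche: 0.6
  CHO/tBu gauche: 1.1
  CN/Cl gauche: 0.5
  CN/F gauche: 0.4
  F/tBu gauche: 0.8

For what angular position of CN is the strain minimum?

180°

CN at 0° (eclipsed): CHO–CN eclipsed, F–H eclipsed, CH3–tBu eclipsed; 1.8 + 1.3 + 4.5 = 7.6 kcal/mol.
CN at 60° (staggered): CHO–CN gauche, CHO–tBu gauche, F–CN gauche, CH3–tBu gauche; 0.6 + 1.1 + 0.4 + 1.4 = 3.5 kcal/mol.
CN at 120° (eclipsed): CHO–tBu eclipsed, F–CN eclipsed, CH3–H eclipsed; 4.4 + 1.5 + 1.5 = 7.4 kcal/mol.
CN at 180° (staggered): CHO–tBu gauche, F–CN gauche, F–tBu gauche, CH3–CN gauche; 1.1 + 0.4 + 0.8 + 0.7 = 3.0 kcal/mol.
CN at 240° (eclipsed): CHO–H eclipsed, F–tBu eclipsed, CH3–CN eclipsed; 1.7 + 2.9 + 2.3 = 6.9 kcal/mol.
CN at 300° (staggered): CHO–CN gauche, F–tBu gauche, CH3–CN gauche, CH3–tBu gauche; 0.6 + 0.8 + 0.7 + 1.4 = 3.5 kcal/mol.
The minimum (3.0 kcal/mol) occurs with CN at 180°.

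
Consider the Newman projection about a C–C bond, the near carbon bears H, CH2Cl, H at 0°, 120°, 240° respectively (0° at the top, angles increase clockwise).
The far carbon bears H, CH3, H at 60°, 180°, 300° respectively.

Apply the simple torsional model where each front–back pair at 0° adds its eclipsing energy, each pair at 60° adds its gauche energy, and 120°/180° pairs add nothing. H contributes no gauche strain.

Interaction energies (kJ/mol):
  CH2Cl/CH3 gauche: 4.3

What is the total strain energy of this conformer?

This conformer is staggered. CH2Cl at 120° is gauche with CH3 at 180° (4.3). Total 4.3 kJ/mol.

4.3 kJ/mol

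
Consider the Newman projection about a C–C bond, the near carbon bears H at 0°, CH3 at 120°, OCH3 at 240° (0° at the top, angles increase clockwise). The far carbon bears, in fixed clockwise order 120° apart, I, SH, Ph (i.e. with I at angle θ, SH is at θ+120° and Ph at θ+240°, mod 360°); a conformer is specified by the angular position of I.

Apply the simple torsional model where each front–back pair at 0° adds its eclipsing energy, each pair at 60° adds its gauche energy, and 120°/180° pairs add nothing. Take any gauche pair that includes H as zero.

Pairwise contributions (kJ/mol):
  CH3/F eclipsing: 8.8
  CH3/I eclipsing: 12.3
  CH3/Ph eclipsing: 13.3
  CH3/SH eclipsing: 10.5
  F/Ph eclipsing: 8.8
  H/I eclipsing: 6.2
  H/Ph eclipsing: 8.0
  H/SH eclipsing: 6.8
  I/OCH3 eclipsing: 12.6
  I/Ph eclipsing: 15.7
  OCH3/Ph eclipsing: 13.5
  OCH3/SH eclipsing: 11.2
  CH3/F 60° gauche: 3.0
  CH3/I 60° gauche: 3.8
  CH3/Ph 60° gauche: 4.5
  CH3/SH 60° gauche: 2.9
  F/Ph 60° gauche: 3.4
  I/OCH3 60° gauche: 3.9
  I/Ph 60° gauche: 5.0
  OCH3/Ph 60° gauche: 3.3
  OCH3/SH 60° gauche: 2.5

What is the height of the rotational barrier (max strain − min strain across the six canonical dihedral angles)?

20.2 kJ/mol

I at 0° (eclipsed): H–I eclipsed, CH3–SH eclipsed, OCH3–Ph eclipsed; 6.2 + 10.5 + 13.5 = 30.2 kJ/mol.
I at 60° (staggered): CH3–I gauche, CH3–SH gauche, OCH3–SH gauche, OCH3–Ph gauche; 3.8 + 2.9 + 2.5 + 3.3 = 12.5 kJ/mol.
I at 120° (eclipsed): H–Ph eclipsed, CH3–I eclipsed, OCH3–SH eclipsed; 8.0 + 12.3 + 11.2 = 31.5 kJ/mol.
I at 180° (staggered): CH3–I gauche, CH3–Ph gauche, OCH3–I gauche, OCH3–SH gauche; 3.8 + 4.5 + 3.9 + 2.5 = 14.7 kJ/mol.
I at 240° (eclipsed): H–SH eclipsed, CH3–Ph eclipsed, OCH3–I eclipsed; 6.8 + 13.3 + 12.6 = 32.7 kJ/mol.
I at 300° (staggered): CH3–SH gauche, CH3–Ph gauche, OCH3–I gauche, OCH3–Ph gauche; 2.9 + 4.5 + 3.9 + 3.3 = 14.6 kJ/mol.
Max at 240° (32.7 kJ/mol), min at 60° (12.5 kJ/mol); barrier = 20.2 kJ/mol.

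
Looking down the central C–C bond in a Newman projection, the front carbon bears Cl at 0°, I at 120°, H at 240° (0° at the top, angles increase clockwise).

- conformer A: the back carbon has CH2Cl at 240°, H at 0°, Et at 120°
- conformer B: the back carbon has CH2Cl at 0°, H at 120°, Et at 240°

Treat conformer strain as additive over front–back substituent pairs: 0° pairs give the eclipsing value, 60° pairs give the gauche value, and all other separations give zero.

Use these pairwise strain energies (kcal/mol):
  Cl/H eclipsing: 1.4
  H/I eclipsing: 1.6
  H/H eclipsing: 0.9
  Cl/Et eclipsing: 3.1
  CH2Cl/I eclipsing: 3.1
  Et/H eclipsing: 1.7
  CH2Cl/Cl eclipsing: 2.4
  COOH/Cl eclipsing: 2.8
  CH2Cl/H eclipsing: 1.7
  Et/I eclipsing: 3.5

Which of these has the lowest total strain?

A (eclipsed): Cl(0°)/H(0°) eclipsed 1.4; I(120°)/Et(120°) eclipsed 3.5; H(240°)/CH2Cl(240°) eclipsed 1.7 → 6.6 kcal/mol.
B (eclipsed): Cl(0°)/CH2Cl(0°) eclipsed 2.4; I(120°)/H(120°) eclipsed 1.6; H(240°)/Et(240°) eclipsed 1.7 → 5.7 kcal/mol.
B has the lowest total (5.7 kcal/mol).

B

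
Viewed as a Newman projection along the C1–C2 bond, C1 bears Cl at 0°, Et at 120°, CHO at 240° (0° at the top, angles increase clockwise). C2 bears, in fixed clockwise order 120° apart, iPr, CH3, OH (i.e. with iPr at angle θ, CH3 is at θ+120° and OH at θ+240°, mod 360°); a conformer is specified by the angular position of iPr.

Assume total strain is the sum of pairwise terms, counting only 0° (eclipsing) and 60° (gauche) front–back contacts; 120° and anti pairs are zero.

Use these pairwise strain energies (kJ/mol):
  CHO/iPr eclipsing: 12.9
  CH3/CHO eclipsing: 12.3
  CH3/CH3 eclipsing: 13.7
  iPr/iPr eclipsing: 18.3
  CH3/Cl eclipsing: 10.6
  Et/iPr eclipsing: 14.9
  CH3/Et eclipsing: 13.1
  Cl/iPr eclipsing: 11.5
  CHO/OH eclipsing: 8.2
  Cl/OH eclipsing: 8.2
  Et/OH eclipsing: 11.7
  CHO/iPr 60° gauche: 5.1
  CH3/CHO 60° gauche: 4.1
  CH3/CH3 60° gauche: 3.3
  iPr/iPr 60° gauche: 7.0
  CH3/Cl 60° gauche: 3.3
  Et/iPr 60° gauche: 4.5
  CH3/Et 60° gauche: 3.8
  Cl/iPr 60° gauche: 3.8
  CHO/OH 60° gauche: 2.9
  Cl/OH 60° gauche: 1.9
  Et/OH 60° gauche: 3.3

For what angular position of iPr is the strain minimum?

iPr at 0° (eclipsed): Cl(0°)/iPr(0°) eclipsed 11.5; Et(120°)/CH3(120°) eclipsed 13.1; CHO(240°)/OH(240°) eclipsed 8.2 → 32.8 kJ/mol.
iPr at 60° (staggered): Cl(0°)/iPr(60°) gauche 3.8; Cl(0°)/OH(300°) gauche 1.9; Et(120°)/iPr(60°) gauche 4.5; Et(120°)/CH3(180°) gauche 3.8; CHO(240°)/CH3(180°) gauche 4.1; CHO(240°)/OH(300°) gauche 2.9 → 21.0 kJ/mol.
iPr at 120° (eclipsed): Cl(0°)/OH(0°) eclipsed 8.2; Et(120°)/iPr(120°) eclipsed 14.9; CHO(240°)/CH3(240°) eclipsed 12.3 → 35.4 kJ/mol.
iPr at 180° (staggered): Cl(0°)/CH3(300°) gauche 3.3; Cl(0°)/OH(60°) gauche 1.9; Et(120°)/iPr(180°) gauche 4.5; Et(120°)/OH(60°) gauche 3.3; CHO(240°)/iPr(180°) gauche 5.1; CHO(240°)/CH3(300°) gauche 4.1 → 22.2 kJ/mol.
iPr at 240° (eclipsed): Cl(0°)/CH3(0°) eclipsed 10.6; Et(120°)/OH(120°) eclipsed 11.7; CHO(240°)/iPr(240°) eclipsed 12.9 → 35.2 kJ/mol.
iPr at 300° (staggered): Cl(0°)/iPr(300°) gauche 3.8; Cl(0°)/CH3(60°) gauche 3.3; Et(120°)/CH3(60°) gauche 3.8; Et(120°)/OH(180°) gauche 3.3; CHO(240°)/iPr(300°) gauche 5.1; CHO(240°)/OH(180°) gauche 2.9 → 22.2 kJ/mol.
The minimum (21.0 kJ/mol) occurs with iPr at 60°.

60°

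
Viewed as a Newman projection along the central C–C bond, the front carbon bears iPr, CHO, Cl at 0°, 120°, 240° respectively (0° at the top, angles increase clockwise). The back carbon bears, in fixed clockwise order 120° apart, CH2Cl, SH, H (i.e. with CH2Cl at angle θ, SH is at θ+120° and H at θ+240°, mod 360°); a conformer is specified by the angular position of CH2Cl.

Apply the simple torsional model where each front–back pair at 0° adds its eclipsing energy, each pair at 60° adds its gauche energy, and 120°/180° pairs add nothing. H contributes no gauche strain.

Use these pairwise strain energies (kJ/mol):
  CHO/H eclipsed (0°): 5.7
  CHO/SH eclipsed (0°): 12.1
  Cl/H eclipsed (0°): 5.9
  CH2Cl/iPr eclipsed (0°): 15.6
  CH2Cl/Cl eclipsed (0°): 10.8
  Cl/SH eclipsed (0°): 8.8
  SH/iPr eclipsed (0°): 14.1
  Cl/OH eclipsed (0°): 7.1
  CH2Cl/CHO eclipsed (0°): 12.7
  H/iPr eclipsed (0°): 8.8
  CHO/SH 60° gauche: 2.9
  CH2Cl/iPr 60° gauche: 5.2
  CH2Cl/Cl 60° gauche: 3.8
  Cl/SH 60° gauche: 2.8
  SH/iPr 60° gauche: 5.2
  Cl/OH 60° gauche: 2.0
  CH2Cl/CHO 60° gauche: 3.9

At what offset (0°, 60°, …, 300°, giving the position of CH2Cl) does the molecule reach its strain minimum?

60°

CH2Cl at 0° (eclipsed): iPr–CH2Cl eclipsed, CHO–SH eclipsed, Cl–H eclipsed; 15.6 + 12.1 + 5.9 = 33.6 kJ/mol.
CH2Cl at 60° (staggered): iPr–CH2Cl gauche, CHO–CH2Cl gauche, CHO–SH gauche, Cl–SH gauche; 5.2 + 3.9 + 2.9 + 2.8 = 14.8 kJ/mol.
CH2Cl at 120° (eclipsed): iPr–H eclipsed, CHO–CH2Cl eclipsed, Cl–SH eclipsed; 8.8 + 12.7 + 8.8 = 30.3 kJ/mol.
CH2Cl at 180° (staggered): iPr–SH gauche, CHO–CH2Cl gauche, Cl–CH2Cl gauche, Cl–SH gauche; 5.2 + 3.9 + 3.8 + 2.8 = 15.7 kJ/mol.
CH2Cl at 240° (eclipsed): iPr–SH eclipsed, CHO–H eclipsed, Cl–CH2Cl eclipsed; 14.1 + 5.7 + 10.8 = 30.6 kJ/mol.
CH2Cl at 300° (staggered): iPr–CH2Cl gauche, iPr–SH gauche, CHO–SH gauche, Cl–CH2Cl gauche; 5.2 + 5.2 + 2.9 + 3.8 = 17.1 kJ/mol.
The minimum (14.8 kJ/mol) occurs with CH2Cl at 60°.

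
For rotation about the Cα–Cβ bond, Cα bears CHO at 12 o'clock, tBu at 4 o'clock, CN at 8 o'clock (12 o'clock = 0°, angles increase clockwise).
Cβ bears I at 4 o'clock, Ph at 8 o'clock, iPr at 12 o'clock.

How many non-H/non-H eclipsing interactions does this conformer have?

3

Non-H eclipsing pairs: CHO(0°)/iPr(0°); tBu(120°)/I(120°); CN(240°)/Ph(240°) — 3 interactions.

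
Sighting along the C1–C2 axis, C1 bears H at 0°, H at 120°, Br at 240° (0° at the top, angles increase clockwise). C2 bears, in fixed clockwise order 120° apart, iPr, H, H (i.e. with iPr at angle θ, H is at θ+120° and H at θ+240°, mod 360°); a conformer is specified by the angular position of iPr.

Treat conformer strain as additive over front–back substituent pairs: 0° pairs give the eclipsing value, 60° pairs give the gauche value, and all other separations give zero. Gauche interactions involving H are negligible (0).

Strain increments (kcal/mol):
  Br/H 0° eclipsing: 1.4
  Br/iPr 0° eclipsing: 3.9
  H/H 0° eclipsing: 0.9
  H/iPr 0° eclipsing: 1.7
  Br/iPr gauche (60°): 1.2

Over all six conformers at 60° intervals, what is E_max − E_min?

5.7 kcal/mol

iPr at 0° (eclipsed): H–iPr eclipsed, H–H eclipsed, Br–H eclipsed; 1.7 + 0.9 + 1.4 = 4.0 kcal/mol.
iPr at 60° (staggered): no non-H gauche contacts → 0.0 kcal/mol.
iPr at 120° (eclipsed): H–H eclipsed, H–iPr eclipsed, Br–H eclipsed; 0.9 + 1.7 + 1.4 = 4.0 kcal/mol.
iPr at 180° (staggered): Br–iPr gauche; 1.2 = 1.2 kcal/mol.
iPr at 240° (eclipsed): H–H eclipsed, H–H eclipsed, Br–iPr eclipsed; 0.9 + 0.9 + 3.9 = 5.7 kcal/mol.
iPr at 300° (staggered): Br–iPr gauche; 1.2 = 1.2 kcal/mol.
Max at 240° (5.7 kcal/mol), min at 60° (0.0 kcal/mol); barrier = 5.7 kcal/mol.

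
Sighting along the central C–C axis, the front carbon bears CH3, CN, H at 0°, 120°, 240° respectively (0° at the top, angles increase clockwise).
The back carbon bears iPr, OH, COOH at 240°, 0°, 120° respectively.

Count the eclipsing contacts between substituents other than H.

2

Non-H eclipsing pairs: CH3(0°)/OH(0°); CN(120°)/COOH(120°) — 2 interactions.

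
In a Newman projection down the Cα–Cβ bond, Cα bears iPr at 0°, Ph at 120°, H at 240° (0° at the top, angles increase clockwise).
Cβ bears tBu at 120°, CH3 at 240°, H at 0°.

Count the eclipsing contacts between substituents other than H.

1

Non-H eclipsing pairs: Ph(120°)/tBu(120°) — 1 interaction.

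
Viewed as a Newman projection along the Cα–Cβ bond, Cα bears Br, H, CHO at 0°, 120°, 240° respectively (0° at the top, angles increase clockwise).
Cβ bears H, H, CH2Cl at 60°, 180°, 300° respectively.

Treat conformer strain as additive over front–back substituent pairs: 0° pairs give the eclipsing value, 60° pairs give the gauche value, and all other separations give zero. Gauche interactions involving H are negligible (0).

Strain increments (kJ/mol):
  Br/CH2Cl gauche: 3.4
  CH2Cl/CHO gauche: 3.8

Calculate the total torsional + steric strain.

7.2 kJ/mol

This conformer (staggered): Br–CH2Cl gauche, CHO–CH2Cl gauche; 3.4 + 3.8 = 7.2 kJ/mol.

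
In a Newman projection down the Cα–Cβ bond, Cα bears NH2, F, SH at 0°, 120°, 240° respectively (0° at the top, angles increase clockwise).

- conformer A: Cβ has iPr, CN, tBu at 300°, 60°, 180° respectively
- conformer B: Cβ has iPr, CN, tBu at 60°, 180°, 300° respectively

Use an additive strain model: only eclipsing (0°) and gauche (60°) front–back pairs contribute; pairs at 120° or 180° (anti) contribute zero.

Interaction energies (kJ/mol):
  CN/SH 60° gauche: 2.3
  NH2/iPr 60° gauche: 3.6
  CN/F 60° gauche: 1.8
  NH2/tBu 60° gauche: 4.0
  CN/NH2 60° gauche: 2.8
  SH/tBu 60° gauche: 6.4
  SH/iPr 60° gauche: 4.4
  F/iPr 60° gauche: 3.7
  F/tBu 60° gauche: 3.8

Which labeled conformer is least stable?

A

A (staggered): NH2–iPr gauche, NH2–CN gauche, F–CN gauche, F–tBu gauche, SH–iPr gauche, SH–tBu gauche; 3.6 + 2.8 + 1.8 + 3.8 + 4.4 + 6.4 = 22.8 kJ/mol.
B (staggered): NH2–iPr gauche, NH2–tBu gauche, F–iPr gauche, F–CN gauche, SH–CN gauche, SH–tBu gauche; 3.6 + 4.0 + 3.7 + 1.8 + 2.3 + 6.4 = 21.8 kJ/mol.
A has the highest total (22.8 kJ/mol).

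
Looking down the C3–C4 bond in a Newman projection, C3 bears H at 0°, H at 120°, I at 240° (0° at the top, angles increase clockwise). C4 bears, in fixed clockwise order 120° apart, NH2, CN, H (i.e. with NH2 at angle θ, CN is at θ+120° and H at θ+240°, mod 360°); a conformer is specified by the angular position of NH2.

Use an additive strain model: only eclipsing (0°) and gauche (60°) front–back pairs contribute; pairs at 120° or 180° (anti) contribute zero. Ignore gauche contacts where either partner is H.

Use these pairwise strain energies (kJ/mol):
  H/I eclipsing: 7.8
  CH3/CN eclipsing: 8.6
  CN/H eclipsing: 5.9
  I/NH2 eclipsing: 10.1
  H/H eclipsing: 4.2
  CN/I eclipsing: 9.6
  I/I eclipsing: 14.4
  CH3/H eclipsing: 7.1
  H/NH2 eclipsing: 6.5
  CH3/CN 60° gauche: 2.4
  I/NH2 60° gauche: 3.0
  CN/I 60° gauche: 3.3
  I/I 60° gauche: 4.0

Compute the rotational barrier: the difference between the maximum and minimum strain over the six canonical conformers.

17.3 kJ/mol

NH2 at 0° is eclipsed. H at 0° is eclipsed with NH2 at 0° (6.5); H at 120° is eclipsed with CN at 120° (5.9); I at 240° is eclipsed with H at 240° (7.8). Total 20.2 kJ/mol.
NH2 at 60° is staggered. I at 240° is gauche with CN at 180° (3.3). Total 3.3 kJ/mol.
NH2 at 120° is eclipsed. H at 0° is eclipsed with H at 0° (4.2); H at 120° is eclipsed with NH2 at 120° (6.5); I at 240° is eclipsed with CN at 240° (9.6). Total 20.3 kJ/mol.
NH2 at 180° is staggered. I at 240° is gauche with NH2 at 180° (3.0); I at 240° is gauche with CN at 300° (3.3). Total 6.3 kJ/mol.
NH2 at 240° is eclipsed. H at 0° is eclipsed with CN at 0° (5.9); H at 120° is eclipsed with H at 120° (4.2); I at 240° is eclipsed with NH2 at 240° (10.1). Total 20.2 kJ/mol.
NH2 at 300° is staggered. I at 240° is gauche with NH2 at 300° (3.0). Total 3.0 kJ/mol.
Max at 120° (20.3 kJ/mol), min at 300° (3.0 kJ/mol); barrier = 17.3 kJ/mol.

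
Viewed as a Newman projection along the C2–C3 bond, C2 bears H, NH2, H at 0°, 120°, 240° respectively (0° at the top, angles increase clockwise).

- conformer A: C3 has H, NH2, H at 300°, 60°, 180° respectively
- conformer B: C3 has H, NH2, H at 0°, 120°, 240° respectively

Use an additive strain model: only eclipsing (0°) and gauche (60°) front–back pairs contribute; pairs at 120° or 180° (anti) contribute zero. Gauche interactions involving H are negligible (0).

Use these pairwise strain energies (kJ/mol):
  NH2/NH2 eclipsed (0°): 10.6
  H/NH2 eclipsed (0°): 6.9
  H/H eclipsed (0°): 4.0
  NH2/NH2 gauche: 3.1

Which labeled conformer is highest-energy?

B

A (staggered): NH2–NH2 gauche; 3.1 = 3.1 kJ/mol.
B (eclipsed): H–H eclipsed, NH2–NH2 eclipsed, H–H eclipsed; 4.0 + 10.6 + 4.0 = 18.6 kJ/mol.
B has the highest total (18.6 kJ/mol).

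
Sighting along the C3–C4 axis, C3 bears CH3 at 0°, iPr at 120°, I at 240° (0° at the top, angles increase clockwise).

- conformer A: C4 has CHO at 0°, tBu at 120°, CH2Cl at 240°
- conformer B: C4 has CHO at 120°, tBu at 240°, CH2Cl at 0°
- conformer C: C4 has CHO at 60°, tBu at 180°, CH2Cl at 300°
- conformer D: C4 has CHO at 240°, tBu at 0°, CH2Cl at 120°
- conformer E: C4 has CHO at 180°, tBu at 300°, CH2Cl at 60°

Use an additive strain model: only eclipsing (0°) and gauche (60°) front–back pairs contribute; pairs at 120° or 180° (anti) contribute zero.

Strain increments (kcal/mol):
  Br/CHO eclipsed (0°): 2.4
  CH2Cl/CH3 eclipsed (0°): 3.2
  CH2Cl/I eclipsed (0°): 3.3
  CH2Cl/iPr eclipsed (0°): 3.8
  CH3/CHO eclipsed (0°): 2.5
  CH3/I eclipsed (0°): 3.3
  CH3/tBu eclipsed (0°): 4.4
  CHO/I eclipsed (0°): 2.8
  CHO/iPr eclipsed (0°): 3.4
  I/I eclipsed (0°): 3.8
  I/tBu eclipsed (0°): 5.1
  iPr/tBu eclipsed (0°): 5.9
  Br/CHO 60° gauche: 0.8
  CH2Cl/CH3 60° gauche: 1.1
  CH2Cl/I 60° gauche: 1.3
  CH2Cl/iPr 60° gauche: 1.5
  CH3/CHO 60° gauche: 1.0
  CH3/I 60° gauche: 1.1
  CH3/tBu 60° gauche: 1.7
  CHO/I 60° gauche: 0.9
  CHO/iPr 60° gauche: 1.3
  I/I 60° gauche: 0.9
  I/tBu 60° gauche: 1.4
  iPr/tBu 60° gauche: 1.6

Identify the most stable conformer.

A (eclipsed): CH3(0°)/CHO(0°) eclipsed 2.5; iPr(120°)/tBu(120°) eclipsed 5.9; I(240°)/CH2Cl(240°) eclipsed 3.3 → 11.7 kcal/mol.
B (eclipsed): CH3(0°)/CH2Cl(0°) eclipsed 3.2; iPr(120°)/CHO(120°) eclipsed 3.4; I(240°)/tBu(240°) eclipsed 5.1 → 11.7 kcal/mol.
C (staggered): CH3(0°)/CHO(60°) gauche 1.0; CH3(0°)/CH2Cl(300°) gauche 1.1; iPr(120°)/CHO(60°) gauche 1.3; iPr(120°)/tBu(180°) gauche 1.6; I(240°)/tBu(180°) gauche 1.4; I(240°)/CH2Cl(300°) gauche 1.3 → 7.7 kcal/mol.
D (eclipsed): CH3(0°)/tBu(0°) eclipsed 4.4; iPr(120°)/CH2Cl(120°) eclipsed 3.8; I(240°)/CHO(240°) eclipsed 2.8 → 11.0 kcal/mol.
E (staggered): CH3(0°)/tBu(300°) gauche 1.7; CH3(0°)/CH2Cl(60°) gauche 1.1; iPr(120°)/CHO(180°) gauche 1.3; iPr(120°)/CH2Cl(60°) gauche 1.5; I(240°)/CHO(180°) gauche 0.9; I(240°)/tBu(300°) gauche 1.4 → 7.9 kcal/mol.
C has the lowest total (7.7 kcal/mol).

C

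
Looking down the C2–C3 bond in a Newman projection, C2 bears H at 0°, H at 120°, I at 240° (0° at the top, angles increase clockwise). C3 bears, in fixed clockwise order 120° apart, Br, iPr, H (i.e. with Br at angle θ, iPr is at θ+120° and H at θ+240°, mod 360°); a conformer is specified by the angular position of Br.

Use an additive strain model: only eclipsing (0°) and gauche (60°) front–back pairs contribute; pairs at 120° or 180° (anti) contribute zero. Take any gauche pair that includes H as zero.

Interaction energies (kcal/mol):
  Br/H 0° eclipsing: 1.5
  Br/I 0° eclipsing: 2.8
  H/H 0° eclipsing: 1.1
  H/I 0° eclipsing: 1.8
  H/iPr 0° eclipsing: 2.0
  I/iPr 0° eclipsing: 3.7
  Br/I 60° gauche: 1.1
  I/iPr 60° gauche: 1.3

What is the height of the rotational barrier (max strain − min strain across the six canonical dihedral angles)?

Br at 0° is eclipsed. H at 0° is eclipsed with Br at 0° (1.5); H at 120° is eclipsed with iPr at 120° (2.0); I at 240° is eclipsed with H at 240° (1.8). Total 5.3 kcal/mol.
Br at 60° is staggered. I at 240° is gauche with iPr at 180° (1.3). Total 1.3 kcal/mol.
Br at 120° is eclipsed. H at 0° is eclipsed with H at 0° (1.1); H at 120° is eclipsed with Br at 120° (1.5); I at 240° is eclipsed with iPr at 240° (3.7). Total 6.3 kcal/mol.
Br at 180° is staggered. I at 240° is gauche with Br at 180° (1.1); I at 240° is gauche with iPr at 300° (1.3). Total 2.4 kcal/mol.
Br at 240° is eclipsed. H at 0° is eclipsed with iPr at 0° (2.0); H at 120° is eclipsed with H at 120° (1.1); I at 240° is eclipsed with Br at 240° (2.8). Total 5.9 kcal/mol.
Br at 300° is staggered. I at 240° is gauche with Br at 300° (1.1). Total 1.1 kcal/mol.
Max at 120° (6.3 kcal/mol), min at 300° (1.1 kcal/mol); barrier = 5.2 kcal/mol.

5.2 kcal/mol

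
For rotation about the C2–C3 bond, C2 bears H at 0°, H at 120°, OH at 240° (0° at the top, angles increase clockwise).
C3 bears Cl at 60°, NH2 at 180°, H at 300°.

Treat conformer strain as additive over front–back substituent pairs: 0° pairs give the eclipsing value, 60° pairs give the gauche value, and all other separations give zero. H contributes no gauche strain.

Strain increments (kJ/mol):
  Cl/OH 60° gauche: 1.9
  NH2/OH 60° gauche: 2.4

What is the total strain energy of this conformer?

This conformer (staggered): OH–NH2 gauche; 2.4 = 2.4 kJ/mol.

2.4 kJ/mol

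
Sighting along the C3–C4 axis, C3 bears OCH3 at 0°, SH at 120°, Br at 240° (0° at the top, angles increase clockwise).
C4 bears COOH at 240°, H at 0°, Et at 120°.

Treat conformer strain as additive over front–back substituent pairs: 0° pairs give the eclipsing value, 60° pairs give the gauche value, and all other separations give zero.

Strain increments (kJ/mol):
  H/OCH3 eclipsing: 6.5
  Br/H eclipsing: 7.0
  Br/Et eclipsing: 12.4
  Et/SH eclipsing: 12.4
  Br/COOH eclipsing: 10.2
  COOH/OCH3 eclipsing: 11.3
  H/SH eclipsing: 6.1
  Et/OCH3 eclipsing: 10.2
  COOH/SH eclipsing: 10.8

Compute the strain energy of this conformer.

This conformer (eclipsed): OCH3(0°)/H(0°) eclipsed 6.5; SH(120°)/Et(120°) eclipsed 12.4; Br(240°)/COOH(240°) eclipsed 10.2 → 29.1 kJ/mol.

29.1 kJ/mol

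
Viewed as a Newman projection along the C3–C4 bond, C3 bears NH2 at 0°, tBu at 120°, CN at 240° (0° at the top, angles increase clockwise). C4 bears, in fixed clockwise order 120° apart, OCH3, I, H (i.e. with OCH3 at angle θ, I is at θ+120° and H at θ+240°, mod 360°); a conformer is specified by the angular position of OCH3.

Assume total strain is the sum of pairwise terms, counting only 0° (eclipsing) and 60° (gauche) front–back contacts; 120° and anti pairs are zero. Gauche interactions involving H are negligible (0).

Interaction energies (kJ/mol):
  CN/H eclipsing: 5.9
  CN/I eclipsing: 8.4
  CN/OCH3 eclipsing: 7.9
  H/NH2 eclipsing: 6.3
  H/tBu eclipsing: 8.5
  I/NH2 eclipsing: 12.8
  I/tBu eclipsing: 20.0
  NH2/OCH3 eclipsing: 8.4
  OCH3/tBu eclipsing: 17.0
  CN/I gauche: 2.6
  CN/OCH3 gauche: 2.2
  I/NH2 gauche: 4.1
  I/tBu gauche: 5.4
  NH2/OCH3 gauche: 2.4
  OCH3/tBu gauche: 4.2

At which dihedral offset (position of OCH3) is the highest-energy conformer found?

OCH3 at 0° (eclipsed): NH2–OCH3 eclipsed, tBu–I eclipsed, CN–H eclipsed; 8.4 + 20.0 + 5.9 = 34.3 kJ/mol.
OCH3 at 60° (staggered): NH2–OCH3 gauche, tBu–OCH3 gauche, tBu–I gauche, CN–I gauche; 2.4 + 4.2 + 5.4 + 2.6 = 14.6 kJ/mol.
OCH3 at 120° (eclipsed): NH2–H eclipsed, tBu–OCH3 eclipsed, CN–I eclipsed; 6.3 + 17.0 + 8.4 = 31.7 kJ/mol.
OCH3 at 180° (staggered): NH2–I gauche, tBu–OCH3 gauche, CN–OCH3 gauche, CN–I gauche; 4.1 + 4.2 + 2.2 + 2.6 = 13.1 kJ/mol.
OCH3 at 240° (eclipsed): NH2–I eclipsed, tBu–H eclipsed, CN–OCH3 eclipsed; 12.8 + 8.5 + 7.9 = 29.2 kJ/mol.
OCH3 at 300° (staggered): NH2–OCH3 gauche, NH2–I gauche, tBu–I gauche, CN–OCH3 gauche; 2.4 + 4.1 + 5.4 + 2.2 = 14.1 kJ/mol.
The maximum (34.3 kJ/mol) occurs with OCH3 at 0°.

0°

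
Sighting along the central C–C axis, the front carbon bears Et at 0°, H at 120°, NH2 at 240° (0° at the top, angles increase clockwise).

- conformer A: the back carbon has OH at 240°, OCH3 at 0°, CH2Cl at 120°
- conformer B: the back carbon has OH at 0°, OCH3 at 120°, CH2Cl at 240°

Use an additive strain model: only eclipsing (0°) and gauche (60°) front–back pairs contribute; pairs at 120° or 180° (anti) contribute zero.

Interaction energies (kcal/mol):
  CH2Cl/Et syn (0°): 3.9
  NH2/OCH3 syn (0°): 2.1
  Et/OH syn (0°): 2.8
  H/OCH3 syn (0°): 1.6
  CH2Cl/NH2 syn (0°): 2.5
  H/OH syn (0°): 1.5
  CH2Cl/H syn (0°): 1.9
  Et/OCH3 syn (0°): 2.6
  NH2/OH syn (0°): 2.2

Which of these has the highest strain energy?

B

A (eclipsed): Et(0°)/OCH3(0°) eclipsed 2.6; H(120°)/CH2Cl(120°) eclipsed 1.9; NH2(240°)/OH(240°) eclipsed 2.2 → 6.7 kcal/mol.
B (eclipsed): Et(0°)/OH(0°) eclipsed 2.8; H(120°)/OCH3(120°) eclipsed 1.6; NH2(240°)/CH2Cl(240°) eclipsed 2.5 → 6.9 kcal/mol.
B has the highest total (6.9 kcal/mol).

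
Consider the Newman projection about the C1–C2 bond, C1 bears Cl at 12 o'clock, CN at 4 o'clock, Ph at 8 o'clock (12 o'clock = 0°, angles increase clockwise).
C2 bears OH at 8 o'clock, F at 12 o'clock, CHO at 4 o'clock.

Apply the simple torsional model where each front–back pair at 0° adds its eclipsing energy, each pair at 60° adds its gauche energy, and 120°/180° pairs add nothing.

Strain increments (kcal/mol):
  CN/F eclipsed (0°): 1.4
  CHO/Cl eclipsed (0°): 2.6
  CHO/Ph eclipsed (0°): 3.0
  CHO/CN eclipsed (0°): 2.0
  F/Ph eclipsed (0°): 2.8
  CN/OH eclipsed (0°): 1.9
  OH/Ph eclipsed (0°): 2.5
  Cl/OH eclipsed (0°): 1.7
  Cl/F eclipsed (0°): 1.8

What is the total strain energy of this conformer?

This conformer (eclipsed): Cl–F eclipsed, CN–CHO eclipsed, Ph–OH eclipsed; 1.8 + 2.0 + 2.5 = 6.3 kcal/mol.

6.3 kcal/mol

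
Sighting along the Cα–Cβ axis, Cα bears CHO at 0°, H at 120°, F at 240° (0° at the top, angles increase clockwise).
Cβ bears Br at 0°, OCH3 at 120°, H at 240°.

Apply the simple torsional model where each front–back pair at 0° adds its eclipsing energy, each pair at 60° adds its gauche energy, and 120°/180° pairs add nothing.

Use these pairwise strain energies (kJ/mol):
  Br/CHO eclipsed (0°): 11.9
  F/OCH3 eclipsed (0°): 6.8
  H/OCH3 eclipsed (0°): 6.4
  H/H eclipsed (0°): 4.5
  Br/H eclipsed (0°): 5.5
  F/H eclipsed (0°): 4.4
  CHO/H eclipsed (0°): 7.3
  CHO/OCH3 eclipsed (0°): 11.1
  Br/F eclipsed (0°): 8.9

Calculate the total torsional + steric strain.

This conformer (eclipsed): CHO–Br eclipsed, H–OCH3 eclipsed, F–H eclipsed; 11.9 + 6.4 + 4.4 = 22.7 kJ/mol.

22.7 kJ/mol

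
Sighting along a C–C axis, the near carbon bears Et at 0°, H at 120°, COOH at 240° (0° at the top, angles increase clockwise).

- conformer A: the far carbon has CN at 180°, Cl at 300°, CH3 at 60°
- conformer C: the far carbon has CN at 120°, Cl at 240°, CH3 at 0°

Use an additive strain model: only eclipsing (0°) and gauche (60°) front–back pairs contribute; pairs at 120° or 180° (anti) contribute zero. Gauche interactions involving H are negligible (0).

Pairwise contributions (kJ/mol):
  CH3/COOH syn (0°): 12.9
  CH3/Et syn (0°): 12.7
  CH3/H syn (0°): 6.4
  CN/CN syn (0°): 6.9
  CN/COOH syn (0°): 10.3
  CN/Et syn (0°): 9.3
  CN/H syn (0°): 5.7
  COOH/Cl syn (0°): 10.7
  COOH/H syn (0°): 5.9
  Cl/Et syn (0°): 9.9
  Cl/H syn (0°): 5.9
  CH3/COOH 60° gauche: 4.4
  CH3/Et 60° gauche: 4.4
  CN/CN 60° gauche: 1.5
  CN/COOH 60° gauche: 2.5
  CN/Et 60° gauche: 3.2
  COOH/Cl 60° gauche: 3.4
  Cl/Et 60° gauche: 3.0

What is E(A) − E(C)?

A is staggered. Et at 0° is gauche with Cl at 300° (3.0); Et at 0° is gauche with CH3 at 60° (4.4); COOH at 240° is gauche with CN at 180° (2.5); COOH at 240° is gauche with Cl at 300° (3.4). Total 13.3 kJ/mol.
C is eclipsed. Et at 0° is eclipsed with CH3 at 0° (12.7); H at 120° is eclipsed with CN at 120° (5.7); COOH at 240° is eclipsed with Cl at 240° (10.7). Total 29.1 kJ/mol.
E(A) − E(C) = 13.3 − 29.1 = -15.8 kJ/mol.

-15.8 kJ/mol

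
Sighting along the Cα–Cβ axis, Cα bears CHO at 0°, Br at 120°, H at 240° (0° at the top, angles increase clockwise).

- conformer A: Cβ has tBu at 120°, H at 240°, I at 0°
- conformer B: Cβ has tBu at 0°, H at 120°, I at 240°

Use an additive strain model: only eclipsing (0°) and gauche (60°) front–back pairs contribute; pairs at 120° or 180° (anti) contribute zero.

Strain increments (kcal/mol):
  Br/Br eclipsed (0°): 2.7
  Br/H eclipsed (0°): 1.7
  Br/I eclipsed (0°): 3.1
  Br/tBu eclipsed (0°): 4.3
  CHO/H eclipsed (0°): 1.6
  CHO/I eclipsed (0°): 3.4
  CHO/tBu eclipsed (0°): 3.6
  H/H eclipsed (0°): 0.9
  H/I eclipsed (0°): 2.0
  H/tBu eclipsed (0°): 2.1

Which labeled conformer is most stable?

B

A (eclipsed): CHO(0°)/I(0°) eclipsed 3.4; Br(120°)/tBu(120°) eclipsed 4.3; H(240°)/H(240°) eclipsed 0.9 → 8.6 kcal/mol.
B (eclipsed): CHO(0°)/tBu(0°) eclipsed 3.6; Br(120°)/H(120°) eclipsed 1.7; H(240°)/I(240°) eclipsed 2.0 → 7.3 kcal/mol.
B has the lowest total (7.3 kcal/mol).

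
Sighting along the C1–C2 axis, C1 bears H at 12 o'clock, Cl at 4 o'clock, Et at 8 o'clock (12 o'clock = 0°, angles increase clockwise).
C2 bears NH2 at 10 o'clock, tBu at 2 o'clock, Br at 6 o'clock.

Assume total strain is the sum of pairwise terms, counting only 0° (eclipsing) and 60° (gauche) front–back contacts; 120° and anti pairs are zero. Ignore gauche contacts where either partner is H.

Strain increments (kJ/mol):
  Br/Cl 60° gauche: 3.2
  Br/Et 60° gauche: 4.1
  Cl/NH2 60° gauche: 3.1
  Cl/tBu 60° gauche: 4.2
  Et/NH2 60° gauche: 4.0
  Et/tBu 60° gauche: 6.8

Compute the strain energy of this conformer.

This conformer is staggered. Cl at 120° is gauche with tBu at 60° (4.2); Cl at 120° is gauche with Br at 180° (3.2); Et at 240° is gauche with NH2 at 300° (4.0); Et at 240° is gauche with Br at 180° (4.1). Total 15.5 kJ/mol.

15.5 kJ/mol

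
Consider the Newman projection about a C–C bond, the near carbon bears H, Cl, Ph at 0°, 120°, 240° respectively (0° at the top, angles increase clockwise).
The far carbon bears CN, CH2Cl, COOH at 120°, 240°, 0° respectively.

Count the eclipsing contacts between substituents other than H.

2

Non-H eclipsing pairs: Cl(120°)/CN(120°); Ph(240°)/CH2Cl(240°) — 2 interactions.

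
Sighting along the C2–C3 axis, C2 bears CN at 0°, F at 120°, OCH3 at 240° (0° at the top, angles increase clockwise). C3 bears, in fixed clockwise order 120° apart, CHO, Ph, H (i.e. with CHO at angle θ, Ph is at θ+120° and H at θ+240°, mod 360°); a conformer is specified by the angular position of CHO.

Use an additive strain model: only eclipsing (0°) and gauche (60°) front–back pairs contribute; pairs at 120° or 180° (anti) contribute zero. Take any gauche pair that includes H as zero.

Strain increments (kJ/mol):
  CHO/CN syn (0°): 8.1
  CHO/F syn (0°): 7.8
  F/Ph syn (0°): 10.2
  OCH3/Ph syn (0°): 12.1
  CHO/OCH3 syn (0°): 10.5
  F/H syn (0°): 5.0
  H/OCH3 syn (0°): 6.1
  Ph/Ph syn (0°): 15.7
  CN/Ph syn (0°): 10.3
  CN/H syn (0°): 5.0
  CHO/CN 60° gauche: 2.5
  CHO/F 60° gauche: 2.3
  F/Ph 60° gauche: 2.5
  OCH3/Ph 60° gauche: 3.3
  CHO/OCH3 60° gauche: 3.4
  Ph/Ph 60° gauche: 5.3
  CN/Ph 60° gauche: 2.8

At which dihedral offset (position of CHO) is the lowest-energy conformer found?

CHO at 0° (eclipsed): CN(0°)/CHO(0°) eclipsed 8.1; F(120°)/Ph(120°) eclipsed 10.2; OCH3(240°)/H(240°) eclipsed 6.1 → 24.4 kJ/mol.
CHO at 60° (staggered): CN(0°)/CHO(60°) gauche 2.5; F(120°)/CHO(60°) gauche 2.3; F(120°)/Ph(180°) gauche 2.5; OCH3(240°)/Ph(180°) gauche 3.3 → 10.6 kJ/mol.
CHO at 120° (eclipsed): CN(0°)/H(0°) eclipsed 5.0; F(120°)/CHO(120°) eclipsed 7.8; OCH3(240°)/Ph(240°) eclipsed 12.1 → 24.9 kJ/mol.
CHO at 180° (staggered): CN(0°)/Ph(300°) gauche 2.8; F(120°)/CHO(180°) gauche 2.3; OCH3(240°)/CHO(180°) gauche 3.4; OCH3(240°)/Ph(300°) gauche 3.3 → 11.8 kJ/mol.
CHO at 240° (eclipsed): CN(0°)/Ph(0°) eclipsed 10.3; F(120°)/H(120°) eclipsed 5.0; OCH3(240°)/CHO(240°) eclipsed 10.5 → 25.8 kJ/mol.
CHO at 300° (staggered): CN(0°)/CHO(300°) gauche 2.5; CN(0°)/Ph(60°) gauche 2.8; F(120°)/Ph(60°) gauche 2.5; OCH3(240°)/CHO(300°) gauche 3.4 → 11.2 kJ/mol.
The minimum (10.6 kJ/mol) occurs with CHO at 60°.

60°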